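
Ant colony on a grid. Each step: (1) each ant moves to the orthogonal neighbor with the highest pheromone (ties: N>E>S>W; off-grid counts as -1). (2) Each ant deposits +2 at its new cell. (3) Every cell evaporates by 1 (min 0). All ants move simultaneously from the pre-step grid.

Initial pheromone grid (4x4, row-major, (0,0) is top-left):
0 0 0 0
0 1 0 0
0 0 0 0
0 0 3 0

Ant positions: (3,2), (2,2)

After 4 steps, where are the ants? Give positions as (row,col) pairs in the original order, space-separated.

Step 1: ant0:(3,2)->N->(2,2) | ant1:(2,2)->S->(3,2)
  grid max=4 at (3,2)
Step 2: ant0:(2,2)->S->(3,2) | ant1:(3,2)->N->(2,2)
  grid max=5 at (3,2)
Step 3: ant0:(3,2)->N->(2,2) | ant1:(2,2)->S->(3,2)
  grid max=6 at (3,2)
Step 4: ant0:(2,2)->S->(3,2) | ant1:(3,2)->N->(2,2)
  grid max=7 at (3,2)

(3,2) (2,2)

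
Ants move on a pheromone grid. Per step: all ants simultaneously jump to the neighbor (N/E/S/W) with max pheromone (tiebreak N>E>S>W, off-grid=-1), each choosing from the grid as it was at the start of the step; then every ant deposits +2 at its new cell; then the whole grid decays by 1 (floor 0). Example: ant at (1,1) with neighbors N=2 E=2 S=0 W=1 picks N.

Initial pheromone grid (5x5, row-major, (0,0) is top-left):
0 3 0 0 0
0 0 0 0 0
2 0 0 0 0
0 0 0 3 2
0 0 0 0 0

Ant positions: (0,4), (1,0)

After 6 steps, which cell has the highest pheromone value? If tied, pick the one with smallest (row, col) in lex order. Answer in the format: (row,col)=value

Answer: (2,0)=2

Derivation:
Step 1: ant0:(0,4)->S->(1,4) | ant1:(1,0)->S->(2,0)
  grid max=3 at (2,0)
Step 2: ant0:(1,4)->N->(0,4) | ant1:(2,0)->N->(1,0)
  grid max=2 at (2,0)
Step 3: ant0:(0,4)->S->(1,4) | ant1:(1,0)->S->(2,0)
  grid max=3 at (2,0)
Step 4: ant0:(1,4)->N->(0,4) | ant1:(2,0)->N->(1,0)
  grid max=2 at (2,0)
Step 5: ant0:(0,4)->S->(1,4) | ant1:(1,0)->S->(2,0)
  grid max=3 at (2,0)
Step 6: ant0:(1,4)->N->(0,4) | ant1:(2,0)->N->(1,0)
  grid max=2 at (2,0)
Final grid:
  0 0 0 0 1
  1 0 0 0 0
  2 0 0 0 0
  0 0 0 0 0
  0 0 0 0 0
Max pheromone 2 at (2,0)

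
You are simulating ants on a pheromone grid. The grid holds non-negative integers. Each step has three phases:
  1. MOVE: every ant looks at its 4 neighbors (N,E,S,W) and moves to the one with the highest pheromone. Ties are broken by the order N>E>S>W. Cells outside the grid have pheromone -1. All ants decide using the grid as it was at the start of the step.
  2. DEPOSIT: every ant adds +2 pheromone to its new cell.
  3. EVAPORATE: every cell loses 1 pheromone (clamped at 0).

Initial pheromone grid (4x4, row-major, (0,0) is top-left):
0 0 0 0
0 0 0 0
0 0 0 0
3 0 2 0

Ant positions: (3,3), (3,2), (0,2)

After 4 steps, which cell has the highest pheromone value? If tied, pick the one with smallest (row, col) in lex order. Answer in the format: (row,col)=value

Step 1: ant0:(3,3)->W->(3,2) | ant1:(3,2)->N->(2,2) | ant2:(0,2)->E->(0,3)
  grid max=3 at (3,2)
Step 2: ant0:(3,2)->N->(2,2) | ant1:(2,2)->S->(3,2) | ant2:(0,3)->S->(1,3)
  grid max=4 at (3,2)
Step 3: ant0:(2,2)->S->(3,2) | ant1:(3,2)->N->(2,2) | ant2:(1,3)->N->(0,3)
  grid max=5 at (3,2)
Step 4: ant0:(3,2)->N->(2,2) | ant1:(2,2)->S->(3,2) | ant2:(0,3)->S->(1,3)
  grid max=6 at (3,2)
Final grid:
  0 0 0 0
  0 0 0 1
  0 0 4 0
  0 0 6 0
Max pheromone 6 at (3,2)

Answer: (3,2)=6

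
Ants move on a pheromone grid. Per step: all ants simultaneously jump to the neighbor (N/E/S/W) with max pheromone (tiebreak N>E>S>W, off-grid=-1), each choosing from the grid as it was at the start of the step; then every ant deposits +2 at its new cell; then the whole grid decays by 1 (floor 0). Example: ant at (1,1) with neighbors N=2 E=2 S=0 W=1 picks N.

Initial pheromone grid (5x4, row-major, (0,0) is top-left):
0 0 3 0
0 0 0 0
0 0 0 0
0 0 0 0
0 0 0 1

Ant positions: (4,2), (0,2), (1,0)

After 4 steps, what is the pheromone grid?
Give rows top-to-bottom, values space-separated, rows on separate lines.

After step 1: ants at (4,3),(0,3),(0,0)
  1 0 2 1
  0 0 0 0
  0 0 0 0
  0 0 0 0
  0 0 0 2
After step 2: ants at (3,3),(0,2),(0,1)
  0 1 3 0
  0 0 0 0
  0 0 0 0
  0 0 0 1
  0 0 0 1
After step 3: ants at (4,3),(0,1),(0,2)
  0 2 4 0
  0 0 0 0
  0 0 0 0
  0 0 0 0
  0 0 0 2
After step 4: ants at (3,3),(0,2),(0,1)
  0 3 5 0
  0 0 0 0
  0 0 0 0
  0 0 0 1
  0 0 0 1

0 3 5 0
0 0 0 0
0 0 0 0
0 0 0 1
0 0 0 1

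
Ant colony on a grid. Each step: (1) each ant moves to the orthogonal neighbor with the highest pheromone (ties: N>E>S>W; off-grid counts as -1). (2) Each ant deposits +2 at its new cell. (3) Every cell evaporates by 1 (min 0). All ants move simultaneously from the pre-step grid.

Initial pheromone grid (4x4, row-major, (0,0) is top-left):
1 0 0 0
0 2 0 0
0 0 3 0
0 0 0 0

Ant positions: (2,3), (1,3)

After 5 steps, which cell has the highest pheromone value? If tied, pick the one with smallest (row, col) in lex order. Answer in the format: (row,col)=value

Answer: (2,2)=6

Derivation:
Step 1: ant0:(2,3)->W->(2,2) | ant1:(1,3)->N->(0,3)
  grid max=4 at (2,2)
Step 2: ant0:(2,2)->N->(1,2) | ant1:(0,3)->S->(1,3)
  grid max=3 at (2,2)
Step 3: ant0:(1,2)->S->(2,2) | ant1:(1,3)->W->(1,2)
  grid max=4 at (2,2)
Step 4: ant0:(2,2)->N->(1,2) | ant1:(1,2)->S->(2,2)
  grid max=5 at (2,2)
Step 5: ant0:(1,2)->S->(2,2) | ant1:(2,2)->N->(1,2)
  grid max=6 at (2,2)
Final grid:
  0 0 0 0
  0 0 4 0
  0 0 6 0
  0 0 0 0
Max pheromone 6 at (2,2)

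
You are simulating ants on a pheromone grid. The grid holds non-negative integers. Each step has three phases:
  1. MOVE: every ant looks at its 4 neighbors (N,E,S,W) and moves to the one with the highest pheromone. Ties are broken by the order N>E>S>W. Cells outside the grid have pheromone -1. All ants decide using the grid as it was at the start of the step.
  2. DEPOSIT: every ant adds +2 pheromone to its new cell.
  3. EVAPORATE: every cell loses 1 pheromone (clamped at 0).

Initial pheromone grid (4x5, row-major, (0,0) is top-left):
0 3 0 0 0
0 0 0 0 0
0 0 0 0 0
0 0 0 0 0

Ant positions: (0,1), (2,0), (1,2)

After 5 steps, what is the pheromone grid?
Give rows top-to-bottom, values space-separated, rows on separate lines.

After step 1: ants at (0,2),(1,0),(0,2)
  0 2 3 0 0
  1 0 0 0 0
  0 0 0 0 0
  0 0 0 0 0
After step 2: ants at (0,1),(0,0),(0,1)
  1 5 2 0 0
  0 0 0 0 0
  0 0 0 0 0
  0 0 0 0 0
After step 3: ants at (0,2),(0,1),(0,2)
  0 6 5 0 0
  0 0 0 0 0
  0 0 0 0 0
  0 0 0 0 0
After step 4: ants at (0,1),(0,2),(0,1)
  0 9 6 0 0
  0 0 0 0 0
  0 0 0 0 0
  0 0 0 0 0
After step 5: ants at (0,2),(0,1),(0,2)
  0 10 9 0 0
  0 0 0 0 0
  0 0 0 0 0
  0 0 0 0 0

0 10 9 0 0
0 0 0 0 0
0 0 0 0 0
0 0 0 0 0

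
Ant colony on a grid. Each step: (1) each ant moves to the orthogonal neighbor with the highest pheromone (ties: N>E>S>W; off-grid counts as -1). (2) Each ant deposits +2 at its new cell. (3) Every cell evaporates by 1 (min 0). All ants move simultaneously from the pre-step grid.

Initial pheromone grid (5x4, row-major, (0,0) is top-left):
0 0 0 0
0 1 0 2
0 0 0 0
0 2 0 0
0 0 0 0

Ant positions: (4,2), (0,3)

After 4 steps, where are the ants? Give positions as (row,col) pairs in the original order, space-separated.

Step 1: ant0:(4,2)->N->(3,2) | ant1:(0,3)->S->(1,3)
  grid max=3 at (1,3)
Step 2: ant0:(3,2)->W->(3,1) | ant1:(1,3)->N->(0,3)
  grid max=2 at (1,3)
Step 3: ant0:(3,1)->N->(2,1) | ant1:(0,3)->S->(1,3)
  grid max=3 at (1,3)
Step 4: ant0:(2,1)->S->(3,1) | ant1:(1,3)->N->(0,3)
  grid max=2 at (1,3)

(3,1) (0,3)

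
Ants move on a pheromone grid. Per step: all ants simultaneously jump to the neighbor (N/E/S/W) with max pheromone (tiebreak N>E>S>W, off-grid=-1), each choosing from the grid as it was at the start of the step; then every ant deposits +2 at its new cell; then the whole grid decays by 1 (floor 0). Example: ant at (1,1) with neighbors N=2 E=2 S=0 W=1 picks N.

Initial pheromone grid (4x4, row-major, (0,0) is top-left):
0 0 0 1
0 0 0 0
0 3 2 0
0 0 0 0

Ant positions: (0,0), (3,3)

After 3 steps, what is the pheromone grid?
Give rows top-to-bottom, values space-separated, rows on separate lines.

After step 1: ants at (0,1),(2,3)
  0 1 0 0
  0 0 0 0
  0 2 1 1
  0 0 0 0
After step 2: ants at (0,2),(2,2)
  0 0 1 0
  0 0 0 0
  0 1 2 0
  0 0 0 0
After step 3: ants at (0,3),(2,1)
  0 0 0 1
  0 0 0 0
  0 2 1 0
  0 0 0 0

0 0 0 1
0 0 0 0
0 2 1 0
0 0 0 0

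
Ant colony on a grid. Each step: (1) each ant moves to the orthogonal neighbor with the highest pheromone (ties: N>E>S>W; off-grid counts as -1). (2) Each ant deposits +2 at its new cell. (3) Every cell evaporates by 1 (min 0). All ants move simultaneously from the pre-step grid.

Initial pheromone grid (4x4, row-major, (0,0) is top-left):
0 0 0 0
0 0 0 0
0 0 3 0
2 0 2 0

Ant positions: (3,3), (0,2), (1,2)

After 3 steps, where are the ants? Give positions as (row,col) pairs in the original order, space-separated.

Step 1: ant0:(3,3)->W->(3,2) | ant1:(0,2)->E->(0,3) | ant2:(1,2)->S->(2,2)
  grid max=4 at (2,2)
Step 2: ant0:(3,2)->N->(2,2) | ant1:(0,3)->S->(1,3) | ant2:(2,2)->S->(3,2)
  grid max=5 at (2,2)
Step 3: ant0:(2,2)->S->(3,2) | ant1:(1,3)->N->(0,3) | ant2:(3,2)->N->(2,2)
  grid max=6 at (2,2)

(3,2) (0,3) (2,2)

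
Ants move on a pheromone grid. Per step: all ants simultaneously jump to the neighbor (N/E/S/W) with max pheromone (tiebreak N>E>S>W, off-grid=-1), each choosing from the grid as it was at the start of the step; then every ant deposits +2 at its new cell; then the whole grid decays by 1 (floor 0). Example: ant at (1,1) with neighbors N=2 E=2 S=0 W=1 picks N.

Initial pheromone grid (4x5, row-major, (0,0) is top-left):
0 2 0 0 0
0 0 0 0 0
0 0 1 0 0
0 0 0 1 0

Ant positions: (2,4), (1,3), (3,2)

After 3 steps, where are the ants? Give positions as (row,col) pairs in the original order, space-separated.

Step 1: ant0:(2,4)->N->(1,4) | ant1:(1,3)->N->(0,3) | ant2:(3,2)->N->(2,2)
  grid max=2 at (2,2)
Step 2: ant0:(1,4)->N->(0,4) | ant1:(0,3)->E->(0,4) | ant2:(2,2)->N->(1,2)
  grid max=3 at (0,4)
Step 3: ant0:(0,4)->S->(1,4) | ant1:(0,4)->S->(1,4) | ant2:(1,2)->S->(2,2)
  grid max=3 at (1,4)

(1,4) (1,4) (2,2)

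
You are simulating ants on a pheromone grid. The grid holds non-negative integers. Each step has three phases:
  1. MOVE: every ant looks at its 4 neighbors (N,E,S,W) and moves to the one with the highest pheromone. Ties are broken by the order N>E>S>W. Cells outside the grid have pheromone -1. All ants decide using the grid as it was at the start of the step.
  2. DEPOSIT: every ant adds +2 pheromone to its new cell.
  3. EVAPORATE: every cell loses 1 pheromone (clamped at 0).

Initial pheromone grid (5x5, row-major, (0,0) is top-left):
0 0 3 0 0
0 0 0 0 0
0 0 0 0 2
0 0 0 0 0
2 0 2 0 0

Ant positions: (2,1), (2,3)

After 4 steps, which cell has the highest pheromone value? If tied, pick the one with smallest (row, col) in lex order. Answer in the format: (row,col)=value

Step 1: ant0:(2,1)->N->(1,1) | ant1:(2,3)->E->(2,4)
  grid max=3 at (2,4)
Step 2: ant0:(1,1)->N->(0,1) | ant1:(2,4)->N->(1,4)
  grid max=2 at (2,4)
Step 3: ant0:(0,1)->E->(0,2) | ant1:(1,4)->S->(2,4)
  grid max=3 at (2,4)
Step 4: ant0:(0,2)->E->(0,3) | ant1:(2,4)->N->(1,4)
  grid max=2 at (2,4)
Final grid:
  0 0 1 1 0
  0 0 0 0 1
  0 0 0 0 2
  0 0 0 0 0
  0 0 0 0 0
Max pheromone 2 at (2,4)

Answer: (2,4)=2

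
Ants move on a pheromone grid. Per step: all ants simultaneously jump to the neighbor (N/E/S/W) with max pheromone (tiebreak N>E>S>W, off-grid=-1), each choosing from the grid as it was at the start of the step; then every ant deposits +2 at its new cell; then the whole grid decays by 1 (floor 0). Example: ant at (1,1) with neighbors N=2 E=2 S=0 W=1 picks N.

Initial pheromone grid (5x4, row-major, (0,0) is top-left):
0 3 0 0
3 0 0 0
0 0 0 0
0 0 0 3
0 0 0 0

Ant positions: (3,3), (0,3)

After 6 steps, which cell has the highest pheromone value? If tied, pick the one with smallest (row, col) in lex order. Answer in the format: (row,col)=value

Step 1: ant0:(3,3)->N->(2,3) | ant1:(0,3)->S->(1,3)
  grid max=2 at (0,1)
Step 2: ant0:(2,3)->S->(3,3) | ant1:(1,3)->S->(2,3)
  grid max=3 at (3,3)
Step 3: ant0:(3,3)->N->(2,3) | ant1:(2,3)->S->(3,3)
  grid max=4 at (3,3)
Step 4: ant0:(2,3)->S->(3,3) | ant1:(3,3)->N->(2,3)
  grid max=5 at (3,3)
Step 5: ant0:(3,3)->N->(2,3) | ant1:(2,3)->S->(3,3)
  grid max=6 at (3,3)
Step 6: ant0:(2,3)->S->(3,3) | ant1:(3,3)->N->(2,3)
  grid max=7 at (3,3)
Final grid:
  0 0 0 0
  0 0 0 0
  0 0 0 6
  0 0 0 7
  0 0 0 0
Max pheromone 7 at (3,3)

Answer: (3,3)=7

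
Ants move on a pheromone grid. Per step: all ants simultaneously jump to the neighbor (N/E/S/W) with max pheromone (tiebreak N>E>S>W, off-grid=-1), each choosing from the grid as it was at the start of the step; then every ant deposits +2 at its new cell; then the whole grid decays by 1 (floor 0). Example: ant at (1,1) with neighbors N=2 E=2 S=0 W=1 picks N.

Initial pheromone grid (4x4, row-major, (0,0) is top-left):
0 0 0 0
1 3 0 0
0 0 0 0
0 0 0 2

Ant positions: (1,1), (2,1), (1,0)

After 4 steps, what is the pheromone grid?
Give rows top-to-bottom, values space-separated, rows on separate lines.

After step 1: ants at (1,0),(1,1),(1,1)
  0 0 0 0
  2 6 0 0
  0 0 0 0
  0 0 0 1
After step 2: ants at (1,1),(1,0),(1,0)
  0 0 0 0
  5 7 0 0
  0 0 0 0
  0 0 0 0
After step 3: ants at (1,0),(1,1),(1,1)
  0 0 0 0
  6 10 0 0
  0 0 0 0
  0 0 0 0
After step 4: ants at (1,1),(1,0),(1,0)
  0 0 0 0
  9 11 0 0
  0 0 0 0
  0 0 0 0

0 0 0 0
9 11 0 0
0 0 0 0
0 0 0 0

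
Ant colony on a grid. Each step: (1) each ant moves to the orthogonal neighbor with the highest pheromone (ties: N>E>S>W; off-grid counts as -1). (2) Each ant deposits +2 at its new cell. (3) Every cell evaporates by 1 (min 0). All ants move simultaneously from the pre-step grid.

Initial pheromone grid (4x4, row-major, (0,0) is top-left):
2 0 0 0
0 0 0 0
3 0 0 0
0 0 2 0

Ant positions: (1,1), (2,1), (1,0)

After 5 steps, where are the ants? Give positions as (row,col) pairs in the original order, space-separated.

Step 1: ant0:(1,1)->N->(0,1) | ant1:(2,1)->W->(2,0) | ant2:(1,0)->S->(2,0)
  grid max=6 at (2,0)
Step 2: ant0:(0,1)->W->(0,0) | ant1:(2,0)->N->(1,0) | ant2:(2,0)->N->(1,0)
  grid max=5 at (2,0)
Step 3: ant0:(0,0)->S->(1,0) | ant1:(1,0)->S->(2,0) | ant2:(1,0)->S->(2,0)
  grid max=8 at (2,0)
Step 4: ant0:(1,0)->S->(2,0) | ant1:(2,0)->N->(1,0) | ant2:(2,0)->N->(1,0)
  grid max=9 at (2,0)
Step 5: ant0:(2,0)->N->(1,0) | ant1:(1,0)->S->(2,0) | ant2:(1,0)->S->(2,0)
  grid max=12 at (2,0)

(1,0) (2,0) (2,0)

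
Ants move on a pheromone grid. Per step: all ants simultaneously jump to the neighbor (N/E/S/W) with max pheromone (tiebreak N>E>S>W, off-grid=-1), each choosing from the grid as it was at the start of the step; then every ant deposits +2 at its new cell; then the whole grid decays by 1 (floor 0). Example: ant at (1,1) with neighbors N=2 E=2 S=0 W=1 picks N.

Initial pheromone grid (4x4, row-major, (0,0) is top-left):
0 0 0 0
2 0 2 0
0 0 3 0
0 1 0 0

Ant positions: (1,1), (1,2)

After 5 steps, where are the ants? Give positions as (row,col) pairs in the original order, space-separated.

Step 1: ant0:(1,1)->E->(1,2) | ant1:(1,2)->S->(2,2)
  grid max=4 at (2,2)
Step 2: ant0:(1,2)->S->(2,2) | ant1:(2,2)->N->(1,2)
  grid max=5 at (2,2)
Step 3: ant0:(2,2)->N->(1,2) | ant1:(1,2)->S->(2,2)
  grid max=6 at (2,2)
Step 4: ant0:(1,2)->S->(2,2) | ant1:(2,2)->N->(1,2)
  grid max=7 at (2,2)
Step 5: ant0:(2,2)->N->(1,2) | ant1:(1,2)->S->(2,2)
  grid max=8 at (2,2)

(1,2) (2,2)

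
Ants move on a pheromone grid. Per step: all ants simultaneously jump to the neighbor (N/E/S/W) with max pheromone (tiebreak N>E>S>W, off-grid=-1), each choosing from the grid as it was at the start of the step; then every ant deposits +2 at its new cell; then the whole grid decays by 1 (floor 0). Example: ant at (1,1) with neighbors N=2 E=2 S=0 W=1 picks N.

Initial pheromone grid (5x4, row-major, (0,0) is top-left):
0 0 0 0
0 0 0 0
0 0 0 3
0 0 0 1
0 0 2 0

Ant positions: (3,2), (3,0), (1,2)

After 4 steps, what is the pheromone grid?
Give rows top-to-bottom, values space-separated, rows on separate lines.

After step 1: ants at (4,2),(2,0),(0,2)
  0 0 1 0
  0 0 0 0
  1 0 0 2
  0 0 0 0
  0 0 3 0
After step 2: ants at (3,2),(1,0),(0,3)
  0 0 0 1
  1 0 0 0
  0 0 0 1
  0 0 1 0
  0 0 2 0
After step 3: ants at (4,2),(0,0),(1,3)
  1 0 0 0
  0 0 0 1
  0 0 0 0
  0 0 0 0
  0 0 3 0
After step 4: ants at (3,2),(0,1),(0,3)
  0 1 0 1
  0 0 0 0
  0 0 0 0
  0 0 1 0
  0 0 2 0

0 1 0 1
0 0 0 0
0 0 0 0
0 0 1 0
0 0 2 0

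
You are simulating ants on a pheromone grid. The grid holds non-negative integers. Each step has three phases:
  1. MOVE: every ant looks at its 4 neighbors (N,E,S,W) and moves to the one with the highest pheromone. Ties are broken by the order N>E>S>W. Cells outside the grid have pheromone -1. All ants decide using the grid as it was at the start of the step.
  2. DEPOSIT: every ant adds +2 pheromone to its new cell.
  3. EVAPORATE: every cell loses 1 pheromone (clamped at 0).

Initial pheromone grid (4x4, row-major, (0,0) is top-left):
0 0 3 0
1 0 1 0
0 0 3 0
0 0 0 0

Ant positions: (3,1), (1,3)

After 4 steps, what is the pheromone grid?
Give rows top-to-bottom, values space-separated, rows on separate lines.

After step 1: ants at (2,1),(1,2)
  0 0 2 0
  0 0 2 0
  0 1 2 0
  0 0 0 0
After step 2: ants at (2,2),(0,2)
  0 0 3 0
  0 0 1 0
  0 0 3 0
  0 0 0 0
After step 3: ants at (1,2),(1,2)
  0 0 2 0
  0 0 4 0
  0 0 2 0
  0 0 0 0
After step 4: ants at (0,2),(0,2)
  0 0 5 0
  0 0 3 0
  0 0 1 0
  0 0 0 0

0 0 5 0
0 0 3 0
0 0 1 0
0 0 0 0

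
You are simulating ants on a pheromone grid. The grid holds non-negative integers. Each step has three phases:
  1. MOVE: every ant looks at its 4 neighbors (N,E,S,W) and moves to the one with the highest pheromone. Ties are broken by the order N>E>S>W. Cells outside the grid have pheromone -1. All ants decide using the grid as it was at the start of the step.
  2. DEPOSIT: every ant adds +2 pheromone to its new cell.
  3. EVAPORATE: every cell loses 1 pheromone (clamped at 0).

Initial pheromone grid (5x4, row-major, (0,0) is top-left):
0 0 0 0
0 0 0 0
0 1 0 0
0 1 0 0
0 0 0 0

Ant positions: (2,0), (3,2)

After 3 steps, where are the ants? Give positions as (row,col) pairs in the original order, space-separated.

Step 1: ant0:(2,0)->E->(2,1) | ant1:(3,2)->W->(3,1)
  grid max=2 at (2,1)
Step 2: ant0:(2,1)->S->(3,1) | ant1:(3,1)->N->(2,1)
  grid max=3 at (2,1)
Step 3: ant0:(3,1)->N->(2,1) | ant1:(2,1)->S->(3,1)
  grid max=4 at (2,1)

(2,1) (3,1)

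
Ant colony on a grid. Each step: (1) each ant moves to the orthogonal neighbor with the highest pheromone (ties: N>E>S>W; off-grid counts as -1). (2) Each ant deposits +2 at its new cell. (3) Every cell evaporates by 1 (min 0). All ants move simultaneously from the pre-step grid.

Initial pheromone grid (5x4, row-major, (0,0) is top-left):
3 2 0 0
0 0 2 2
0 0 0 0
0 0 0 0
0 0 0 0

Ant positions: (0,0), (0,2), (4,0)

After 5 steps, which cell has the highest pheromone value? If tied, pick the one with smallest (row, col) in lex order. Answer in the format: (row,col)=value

Step 1: ant0:(0,0)->E->(0,1) | ant1:(0,2)->S->(1,2) | ant2:(4,0)->N->(3,0)
  grid max=3 at (0,1)
Step 2: ant0:(0,1)->W->(0,0) | ant1:(1,2)->E->(1,3) | ant2:(3,0)->N->(2,0)
  grid max=3 at (0,0)
Step 3: ant0:(0,0)->E->(0,1) | ant1:(1,3)->W->(1,2) | ant2:(2,0)->N->(1,0)
  grid max=3 at (0,1)
Step 4: ant0:(0,1)->W->(0,0) | ant1:(1,2)->E->(1,3) | ant2:(1,0)->N->(0,0)
  grid max=5 at (0,0)
Step 5: ant0:(0,0)->E->(0,1) | ant1:(1,3)->W->(1,2) | ant2:(0,0)->E->(0,1)
  grid max=5 at (0,1)
Final grid:
  4 5 0 0
  0 0 3 1
  0 0 0 0
  0 0 0 0
  0 0 0 0
Max pheromone 5 at (0,1)

Answer: (0,1)=5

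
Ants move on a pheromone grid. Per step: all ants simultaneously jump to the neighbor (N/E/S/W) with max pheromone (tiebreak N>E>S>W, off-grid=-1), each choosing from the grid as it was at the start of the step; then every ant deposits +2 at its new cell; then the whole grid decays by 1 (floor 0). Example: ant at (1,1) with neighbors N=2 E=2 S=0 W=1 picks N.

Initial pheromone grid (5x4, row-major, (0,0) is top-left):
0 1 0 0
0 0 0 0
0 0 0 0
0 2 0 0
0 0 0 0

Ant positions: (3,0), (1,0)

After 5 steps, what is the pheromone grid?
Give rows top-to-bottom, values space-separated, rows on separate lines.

After step 1: ants at (3,1),(0,0)
  1 0 0 0
  0 0 0 0
  0 0 0 0
  0 3 0 0
  0 0 0 0
After step 2: ants at (2,1),(0,1)
  0 1 0 0
  0 0 0 0
  0 1 0 0
  0 2 0 0
  0 0 0 0
After step 3: ants at (3,1),(0,2)
  0 0 1 0
  0 0 0 0
  0 0 0 0
  0 3 0 0
  0 0 0 0
After step 4: ants at (2,1),(0,3)
  0 0 0 1
  0 0 0 0
  0 1 0 0
  0 2 0 0
  0 0 0 0
After step 5: ants at (3,1),(1,3)
  0 0 0 0
  0 0 0 1
  0 0 0 0
  0 3 0 0
  0 0 0 0

0 0 0 0
0 0 0 1
0 0 0 0
0 3 0 0
0 0 0 0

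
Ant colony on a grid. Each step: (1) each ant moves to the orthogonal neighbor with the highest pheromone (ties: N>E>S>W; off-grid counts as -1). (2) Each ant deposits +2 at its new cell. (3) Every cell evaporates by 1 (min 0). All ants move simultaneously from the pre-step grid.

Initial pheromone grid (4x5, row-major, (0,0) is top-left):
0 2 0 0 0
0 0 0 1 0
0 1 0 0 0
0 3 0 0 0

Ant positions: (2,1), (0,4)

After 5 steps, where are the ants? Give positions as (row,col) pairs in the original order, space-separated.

Step 1: ant0:(2,1)->S->(3,1) | ant1:(0,4)->S->(1,4)
  grid max=4 at (3,1)
Step 2: ant0:(3,1)->N->(2,1) | ant1:(1,4)->N->(0,4)
  grid max=3 at (3,1)
Step 3: ant0:(2,1)->S->(3,1) | ant1:(0,4)->S->(1,4)
  grid max=4 at (3,1)
Step 4: ant0:(3,1)->N->(2,1) | ant1:(1,4)->N->(0,4)
  grid max=3 at (3,1)
Step 5: ant0:(2,1)->S->(3,1) | ant1:(0,4)->S->(1,4)
  grid max=4 at (3,1)

(3,1) (1,4)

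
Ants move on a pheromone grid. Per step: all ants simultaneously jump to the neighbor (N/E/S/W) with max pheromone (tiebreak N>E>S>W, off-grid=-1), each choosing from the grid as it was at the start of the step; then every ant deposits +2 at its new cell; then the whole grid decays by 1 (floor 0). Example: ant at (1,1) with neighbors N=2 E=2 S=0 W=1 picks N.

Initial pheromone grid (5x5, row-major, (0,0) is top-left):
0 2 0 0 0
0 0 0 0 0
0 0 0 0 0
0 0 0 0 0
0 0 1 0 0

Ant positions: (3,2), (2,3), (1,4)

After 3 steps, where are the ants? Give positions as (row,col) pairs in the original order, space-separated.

Step 1: ant0:(3,2)->S->(4,2) | ant1:(2,3)->N->(1,3) | ant2:(1,4)->N->(0,4)
  grid max=2 at (4,2)
Step 2: ant0:(4,2)->N->(3,2) | ant1:(1,3)->N->(0,3) | ant2:(0,4)->S->(1,4)
  grid max=1 at (0,3)
Step 3: ant0:(3,2)->S->(4,2) | ant1:(0,3)->E->(0,4) | ant2:(1,4)->N->(0,4)
  grid max=3 at (0,4)

(4,2) (0,4) (0,4)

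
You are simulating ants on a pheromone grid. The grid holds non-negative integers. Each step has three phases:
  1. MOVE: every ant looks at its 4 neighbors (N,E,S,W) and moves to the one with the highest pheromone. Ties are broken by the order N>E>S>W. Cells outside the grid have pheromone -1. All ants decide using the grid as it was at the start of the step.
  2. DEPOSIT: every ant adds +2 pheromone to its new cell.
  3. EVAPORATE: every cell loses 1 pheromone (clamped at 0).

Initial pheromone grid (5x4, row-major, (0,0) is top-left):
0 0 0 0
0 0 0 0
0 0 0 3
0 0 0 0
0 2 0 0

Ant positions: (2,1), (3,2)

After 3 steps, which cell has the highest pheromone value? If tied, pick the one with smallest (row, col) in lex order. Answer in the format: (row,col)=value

Step 1: ant0:(2,1)->N->(1,1) | ant1:(3,2)->N->(2,2)
  grid max=2 at (2,3)
Step 2: ant0:(1,1)->N->(0,1) | ant1:(2,2)->E->(2,3)
  grid max=3 at (2,3)
Step 3: ant0:(0,1)->E->(0,2) | ant1:(2,3)->N->(1,3)
  grid max=2 at (2,3)
Final grid:
  0 0 1 0
  0 0 0 1
  0 0 0 2
  0 0 0 0
  0 0 0 0
Max pheromone 2 at (2,3)

Answer: (2,3)=2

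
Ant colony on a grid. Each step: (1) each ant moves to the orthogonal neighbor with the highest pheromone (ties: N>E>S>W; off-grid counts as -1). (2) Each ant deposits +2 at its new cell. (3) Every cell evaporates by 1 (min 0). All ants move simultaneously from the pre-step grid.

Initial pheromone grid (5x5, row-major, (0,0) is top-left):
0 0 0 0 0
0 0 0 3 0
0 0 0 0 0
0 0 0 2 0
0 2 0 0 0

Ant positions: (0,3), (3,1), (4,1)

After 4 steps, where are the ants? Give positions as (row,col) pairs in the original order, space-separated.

Step 1: ant0:(0,3)->S->(1,3) | ant1:(3,1)->S->(4,1) | ant2:(4,1)->N->(3,1)
  grid max=4 at (1,3)
Step 2: ant0:(1,3)->N->(0,3) | ant1:(4,1)->N->(3,1) | ant2:(3,1)->S->(4,1)
  grid max=4 at (4,1)
Step 3: ant0:(0,3)->S->(1,3) | ant1:(3,1)->S->(4,1) | ant2:(4,1)->N->(3,1)
  grid max=5 at (4,1)
Step 4: ant0:(1,3)->N->(0,3) | ant1:(4,1)->N->(3,1) | ant2:(3,1)->S->(4,1)
  grid max=6 at (4,1)

(0,3) (3,1) (4,1)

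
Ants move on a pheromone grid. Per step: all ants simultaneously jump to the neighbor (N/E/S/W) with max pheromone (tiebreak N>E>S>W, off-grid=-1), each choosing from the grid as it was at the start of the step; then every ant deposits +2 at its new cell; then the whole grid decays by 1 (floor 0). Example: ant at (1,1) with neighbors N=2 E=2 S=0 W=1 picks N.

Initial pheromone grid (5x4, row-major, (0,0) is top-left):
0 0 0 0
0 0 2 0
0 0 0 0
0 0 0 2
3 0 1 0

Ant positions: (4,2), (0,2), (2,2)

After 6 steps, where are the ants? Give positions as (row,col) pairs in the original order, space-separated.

Step 1: ant0:(4,2)->N->(3,2) | ant1:(0,2)->S->(1,2) | ant2:(2,2)->N->(1,2)
  grid max=5 at (1,2)
Step 2: ant0:(3,2)->E->(3,3) | ant1:(1,2)->N->(0,2) | ant2:(1,2)->N->(0,2)
  grid max=4 at (1,2)
Step 3: ant0:(3,3)->N->(2,3) | ant1:(0,2)->S->(1,2) | ant2:(0,2)->S->(1,2)
  grid max=7 at (1,2)
Step 4: ant0:(2,3)->S->(3,3) | ant1:(1,2)->N->(0,2) | ant2:(1,2)->N->(0,2)
  grid max=6 at (1,2)
Step 5: ant0:(3,3)->N->(2,3) | ant1:(0,2)->S->(1,2) | ant2:(0,2)->S->(1,2)
  grid max=9 at (1,2)
Step 6: ant0:(2,3)->S->(3,3) | ant1:(1,2)->N->(0,2) | ant2:(1,2)->N->(0,2)
  grid max=8 at (1,2)

(3,3) (0,2) (0,2)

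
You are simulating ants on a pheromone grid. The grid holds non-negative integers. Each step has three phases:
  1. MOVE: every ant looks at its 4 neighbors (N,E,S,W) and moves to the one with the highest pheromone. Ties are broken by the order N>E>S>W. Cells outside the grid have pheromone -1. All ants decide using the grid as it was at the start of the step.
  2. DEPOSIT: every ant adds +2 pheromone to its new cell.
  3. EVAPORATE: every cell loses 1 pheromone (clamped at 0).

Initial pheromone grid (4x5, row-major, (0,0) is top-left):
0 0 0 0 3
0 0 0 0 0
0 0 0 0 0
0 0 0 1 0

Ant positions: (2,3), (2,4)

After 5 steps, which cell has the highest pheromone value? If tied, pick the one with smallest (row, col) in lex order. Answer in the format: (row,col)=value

Step 1: ant0:(2,3)->S->(3,3) | ant1:(2,4)->N->(1,4)
  grid max=2 at (0,4)
Step 2: ant0:(3,3)->N->(2,3) | ant1:(1,4)->N->(0,4)
  grid max=3 at (0,4)
Step 3: ant0:(2,3)->S->(3,3) | ant1:(0,4)->S->(1,4)
  grid max=2 at (0,4)
Step 4: ant0:(3,3)->N->(2,3) | ant1:(1,4)->N->(0,4)
  grid max=3 at (0,4)
Step 5: ant0:(2,3)->S->(3,3) | ant1:(0,4)->S->(1,4)
  grid max=2 at (0,4)
Final grid:
  0 0 0 0 2
  0 0 0 0 1
  0 0 0 0 0
  0 0 0 2 0
Max pheromone 2 at (0,4)

Answer: (0,4)=2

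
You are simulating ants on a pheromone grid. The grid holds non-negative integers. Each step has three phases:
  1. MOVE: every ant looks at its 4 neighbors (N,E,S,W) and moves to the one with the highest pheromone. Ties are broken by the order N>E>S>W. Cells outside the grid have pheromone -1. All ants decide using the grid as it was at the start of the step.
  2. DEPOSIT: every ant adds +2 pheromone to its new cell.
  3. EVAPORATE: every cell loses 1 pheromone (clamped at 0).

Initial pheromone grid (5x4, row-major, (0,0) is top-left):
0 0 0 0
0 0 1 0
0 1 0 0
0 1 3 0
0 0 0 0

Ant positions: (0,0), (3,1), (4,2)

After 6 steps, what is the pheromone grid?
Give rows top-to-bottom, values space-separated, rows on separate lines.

After step 1: ants at (0,1),(3,2),(3,2)
  0 1 0 0
  0 0 0 0
  0 0 0 0
  0 0 6 0
  0 0 0 0
After step 2: ants at (0,2),(2,2),(2,2)
  0 0 1 0
  0 0 0 0
  0 0 3 0
  0 0 5 0
  0 0 0 0
After step 3: ants at (0,3),(3,2),(3,2)
  0 0 0 1
  0 0 0 0
  0 0 2 0
  0 0 8 0
  0 0 0 0
After step 4: ants at (1,3),(2,2),(2,2)
  0 0 0 0
  0 0 0 1
  0 0 5 0
  0 0 7 0
  0 0 0 0
After step 5: ants at (0,3),(3,2),(3,2)
  0 0 0 1
  0 0 0 0
  0 0 4 0
  0 0 10 0
  0 0 0 0
After step 6: ants at (1,3),(2,2),(2,2)
  0 0 0 0
  0 0 0 1
  0 0 7 0
  0 0 9 0
  0 0 0 0

0 0 0 0
0 0 0 1
0 0 7 0
0 0 9 0
0 0 0 0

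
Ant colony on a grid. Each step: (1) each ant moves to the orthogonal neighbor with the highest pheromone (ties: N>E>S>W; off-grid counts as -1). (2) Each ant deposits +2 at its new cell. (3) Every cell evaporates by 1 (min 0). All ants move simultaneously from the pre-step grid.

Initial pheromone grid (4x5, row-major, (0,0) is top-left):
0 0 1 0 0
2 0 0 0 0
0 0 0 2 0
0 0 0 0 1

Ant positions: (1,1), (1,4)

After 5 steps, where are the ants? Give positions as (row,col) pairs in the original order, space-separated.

Step 1: ant0:(1,1)->W->(1,0) | ant1:(1,4)->N->(0,4)
  grid max=3 at (1,0)
Step 2: ant0:(1,0)->N->(0,0) | ant1:(0,4)->S->(1,4)
  grid max=2 at (1,0)
Step 3: ant0:(0,0)->S->(1,0) | ant1:(1,4)->N->(0,4)
  grid max=3 at (1,0)
Step 4: ant0:(1,0)->N->(0,0) | ant1:(0,4)->S->(1,4)
  grid max=2 at (1,0)
Step 5: ant0:(0,0)->S->(1,0) | ant1:(1,4)->N->(0,4)
  grid max=3 at (1,0)

(1,0) (0,4)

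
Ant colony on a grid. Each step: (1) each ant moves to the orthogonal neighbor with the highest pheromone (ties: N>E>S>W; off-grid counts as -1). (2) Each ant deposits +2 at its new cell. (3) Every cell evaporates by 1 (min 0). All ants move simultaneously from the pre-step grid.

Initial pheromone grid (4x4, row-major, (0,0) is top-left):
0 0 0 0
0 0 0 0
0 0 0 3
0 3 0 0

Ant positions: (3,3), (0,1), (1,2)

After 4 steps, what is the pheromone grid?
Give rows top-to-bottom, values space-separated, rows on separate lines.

After step 1: ants at (2,3),(0,2),(0,2)
  0 0 3 0
  0 0 0 0
  0 0 0 4
  0 2 0 0
After step 2: ants at (1,3),(0,3),(0,3)
  0 0 2 3
  0 0 0 1
  0 0 0 3
  0 1 0 0
After step 3: ants at (0,3),(0,2),(0,2)
  0 0 5 4
  0 0 0 0
  0 0 0 2
  0 0 0 0
After step 4: ants at (0,2),(0,3),(0,3)
  0 0 6 7
  0 0 0 0
  0 0 0 1
  0 0 0 0

0 0 6 7
0 0 0 0
0 0 0 1
0 0 0 0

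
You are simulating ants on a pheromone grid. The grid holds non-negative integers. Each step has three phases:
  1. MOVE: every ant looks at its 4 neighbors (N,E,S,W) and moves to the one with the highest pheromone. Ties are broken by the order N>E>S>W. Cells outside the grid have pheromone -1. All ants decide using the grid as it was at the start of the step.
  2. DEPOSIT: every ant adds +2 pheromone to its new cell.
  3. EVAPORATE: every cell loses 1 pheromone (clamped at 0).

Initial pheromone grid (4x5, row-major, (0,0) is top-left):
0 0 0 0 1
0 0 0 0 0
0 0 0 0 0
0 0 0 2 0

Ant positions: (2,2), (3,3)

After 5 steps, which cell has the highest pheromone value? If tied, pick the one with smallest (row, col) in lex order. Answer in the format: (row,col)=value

Step 1: ant0:(2,2)->N->(1,2) | ant1:(3,3)->N->(2,3)
  grid max=1 at (1,2)
Step 2: ant0:(1,2)->N->(0,2) | ant1:(2,3)->S->(3,3)
  grid max=2 at (3,3)
Step 3: ant0:(0,2)->E->(0,3) | ant1:(3,3)->N->(2,3)
  grid max=1 at (0,3)
Step 4: ant0:(0,3)->E->(0,4) | ant1:(2,3)->S->(3,3)
  grid max=2 at (3,3)
Step 5: ant0:(0,4)->S->(1,4) | ant1:(3,3)->N->(2,3)
  grid max=1 at (1,4)
Final grid:
  0 0 0 0 0
  0 0 0 0 1
  0 0 0 1 0
  0 0 0 1 0
Max pheromone 1 at (1,4)

Answer: (1,4)=1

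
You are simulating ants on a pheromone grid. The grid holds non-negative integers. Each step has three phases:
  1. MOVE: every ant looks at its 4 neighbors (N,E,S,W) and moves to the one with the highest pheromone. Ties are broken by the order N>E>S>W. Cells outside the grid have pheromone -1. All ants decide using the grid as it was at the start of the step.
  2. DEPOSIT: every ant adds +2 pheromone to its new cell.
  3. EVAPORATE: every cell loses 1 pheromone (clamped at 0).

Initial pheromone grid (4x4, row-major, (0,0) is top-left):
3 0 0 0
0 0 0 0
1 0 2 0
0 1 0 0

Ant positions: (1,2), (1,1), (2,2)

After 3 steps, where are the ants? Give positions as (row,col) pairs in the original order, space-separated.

Step 1: ant0:(1,2)->S->(2,2) | ant1:(1,1)->N->(0,1) | ant2:(2,2)->N->(1,2)
  grid max=3 at (2,2)
Step 2: ant0:(2,2)->N->(1,2) | ant1:(0,1)->W->(0,0) | ant2:(1,2)->S->(2,2)
  grid max=4 at (2,2)
Step 3: ant0:(1,2)->S->(2,2) | ant1:(0,0)->E->(0,1) | ant2:(2,2)->N->(1,2)
  grid max=5 at (2,2)

(2,2) (0,1) (1,2)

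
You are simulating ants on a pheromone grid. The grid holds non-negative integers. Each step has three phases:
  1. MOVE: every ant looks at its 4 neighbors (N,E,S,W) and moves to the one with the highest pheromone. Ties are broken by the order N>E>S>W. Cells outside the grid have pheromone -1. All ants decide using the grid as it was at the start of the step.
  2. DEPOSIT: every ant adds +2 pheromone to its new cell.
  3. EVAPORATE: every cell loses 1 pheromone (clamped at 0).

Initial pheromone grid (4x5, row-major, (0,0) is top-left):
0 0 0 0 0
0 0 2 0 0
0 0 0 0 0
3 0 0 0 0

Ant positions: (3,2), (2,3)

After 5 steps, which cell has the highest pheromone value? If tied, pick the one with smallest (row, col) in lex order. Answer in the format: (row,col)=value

Answer: (0,2)=5

Derivation:
Step 1: ant0:(3,2)->N->(2,2) | ant1:(2,3)->N->(1,3)
  grid max=2 at (3,0)
Step 2: ant0:(2,2)->N->(1,2) | ant1:(1,3)->W->(1,2)
  grid max=4 at (1,2)
Step 3: ant0:(1,2)->N->(0,2) | ant1:(1,2)->N->(0,2)
  grid max=3 at (0,2)
Step 4: ant0:(0,2)->S->(1,2) | ant1:(0,2)->S->(1,2)
  grid max=6 at (1,2)
Step 5: ant0:(1,2)->N->(0,2) | ant1:(1,2)->N->(0,2)
  grid max=5 at (0,2)
Final grid:
  0 0 5 0 0
  0 0 5 0 0
  0 0 0 0 0
  0 0 0 0 0
Max pheromone 5 at (0,2)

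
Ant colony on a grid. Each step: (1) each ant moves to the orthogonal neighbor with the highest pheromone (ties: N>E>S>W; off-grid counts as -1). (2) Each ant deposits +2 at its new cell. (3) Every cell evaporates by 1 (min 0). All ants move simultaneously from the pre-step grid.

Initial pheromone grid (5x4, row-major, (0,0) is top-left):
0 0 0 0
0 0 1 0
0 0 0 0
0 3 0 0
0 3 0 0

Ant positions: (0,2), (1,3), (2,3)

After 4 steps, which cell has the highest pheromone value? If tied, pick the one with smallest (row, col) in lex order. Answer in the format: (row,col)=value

Step 1: ant0:(0,2)->S->(1,2) | ant1:(1,3)->W->(1,2) | ant2:(2,3)->N->(1,3)
  grid max=4 at (1,2)
Step 2: ant0:(1,2)->E->(1,3) | ant1:(1,2)->E->(1,3) | ant2:(1,3)->W->(1,2)
  grid max=5 at (1,2)
Step 3: ant0:(1,3)->W->(1,2) | ant1:(1,3)->W->(1,2) | ant2:(1,2)->E->(1,3)
  grid max=8 at (1,2)
Step 4: ant0:(1,2)->E->(1,3) | ant1:(1,2)->E->(1,3) | ant2:(1,3)->W->(1,2)
  grid max=9 at (1,2)
Final grid:
  0 0 0 0
  0 0 9 8
  0 0 0 0
  0 0 0 0
  0 0 0 0
Max pheromone 9 at (1,2)

Answer: (1,2)=9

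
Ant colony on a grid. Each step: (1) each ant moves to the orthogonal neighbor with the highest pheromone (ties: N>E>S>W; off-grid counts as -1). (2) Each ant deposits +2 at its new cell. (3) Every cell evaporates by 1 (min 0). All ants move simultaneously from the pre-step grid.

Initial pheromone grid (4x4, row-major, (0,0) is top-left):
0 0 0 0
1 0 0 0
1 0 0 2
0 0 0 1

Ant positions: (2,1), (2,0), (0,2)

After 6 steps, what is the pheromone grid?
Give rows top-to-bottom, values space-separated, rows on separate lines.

After step 1: ants at (2,0),(1,0),(0,3)
  0 0 0 1
  2 0 0 0
  2 0 0 1
  0 0 0 0
After step 2: ants at (1,0),(2,0),(1,3)
  0 0 0 0
  3 0 0 1
  3 0 0 0
  0 0 0 0
After step 3: ants at (2,0),(1,0),(0,3)
  0 0 0 1
  4 0 0 0
  4 0 0 0
  0 0 0 0
After step 4: ants at (1,0),(2,0),(1,3)
  0 0 0 0
  5 0 0 1
  5 0 0 0
  0 0 0 0
After step 5: ants at (2,0),(1,0),(0,3)
  0 0 0 1
  6 0 0 0
  6 0 0 0
  0 0 0 0
After step 6: ants at (1,0),(2,0),(1,3)
  0 0 0 0
  7 0 0 1
  7 0 0 0
  0 0 0 0

0 0 0 0
7 0 0 1
7 0 0 0
0 0 0 0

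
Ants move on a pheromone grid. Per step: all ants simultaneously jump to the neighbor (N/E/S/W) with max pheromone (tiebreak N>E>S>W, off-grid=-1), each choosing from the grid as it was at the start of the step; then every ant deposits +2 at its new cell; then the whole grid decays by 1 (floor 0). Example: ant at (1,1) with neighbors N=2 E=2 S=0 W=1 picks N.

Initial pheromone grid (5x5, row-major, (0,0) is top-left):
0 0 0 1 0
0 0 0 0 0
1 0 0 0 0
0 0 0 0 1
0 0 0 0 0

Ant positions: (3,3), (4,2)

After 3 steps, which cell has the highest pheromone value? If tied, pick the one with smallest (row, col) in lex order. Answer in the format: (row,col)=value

Answer: (3,4)=2

Derivation:
Step 1: ant0:(3,3)->E->(3,4) | ant1:(4,2)->N->(3,2)
  grid max=2 at (3,4)
Step 2: ant0:(3,4)->N->(2,4) | ant1:(3,2)->N->(2,2)
  grid max=1 at (2,2)
Step 3: ant0:(2,4)->S->(3,4) | ant1:(2,2)->N->(1,2)
  grid max=2 at (3,4)
Final grid:
  0 0 0 0 0
  0 0 1 0 0
  0 0 0 0 0
  0 0 0 0 2
  0 0 0 0 0
Max pheromone 2 at (3,4)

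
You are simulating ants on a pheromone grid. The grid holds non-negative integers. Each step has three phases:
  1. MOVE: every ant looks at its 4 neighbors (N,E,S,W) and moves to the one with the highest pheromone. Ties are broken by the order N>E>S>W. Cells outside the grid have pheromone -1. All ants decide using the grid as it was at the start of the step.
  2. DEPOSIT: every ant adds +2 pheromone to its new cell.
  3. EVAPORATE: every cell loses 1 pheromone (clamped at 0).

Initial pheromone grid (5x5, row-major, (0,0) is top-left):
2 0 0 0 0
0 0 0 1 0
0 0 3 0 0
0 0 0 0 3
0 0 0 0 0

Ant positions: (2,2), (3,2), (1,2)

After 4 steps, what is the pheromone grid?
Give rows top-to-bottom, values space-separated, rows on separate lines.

After step 1: ants at (1,2),(2,2),(2,2)
  1 0 0 0 0
  0 0 1 0 0
  0 0 6 0 0
  0 0 0 0 2
  0 0 0 0 0
After step 2: ants at (2,2),(1,2),(1,2)
  0 0 0 0 0
  0 0 4 0 0
  0 0 7 0 0
  0 0 0 0 1
  0 0 0 0 0
After step 3: ants at (1,2),(2,2),(2,2)
  0 0 0 0 0
  0 0 5 0 0
  0 0 10 0 0
  0 0 0 0 0
  0 0 0 0 0
After step 4: ants at (2,2),(1,2),(1,2)
  0 0 0 0 0
  0 0 8 0 0
  0 0 11 0 0
  0 0 0 0 0
  0 0 0 0 0

0 0 0 0 0
0 0 8 0 0
0 0 11 0 0
0 0 0 0 0
0 0 0 0 0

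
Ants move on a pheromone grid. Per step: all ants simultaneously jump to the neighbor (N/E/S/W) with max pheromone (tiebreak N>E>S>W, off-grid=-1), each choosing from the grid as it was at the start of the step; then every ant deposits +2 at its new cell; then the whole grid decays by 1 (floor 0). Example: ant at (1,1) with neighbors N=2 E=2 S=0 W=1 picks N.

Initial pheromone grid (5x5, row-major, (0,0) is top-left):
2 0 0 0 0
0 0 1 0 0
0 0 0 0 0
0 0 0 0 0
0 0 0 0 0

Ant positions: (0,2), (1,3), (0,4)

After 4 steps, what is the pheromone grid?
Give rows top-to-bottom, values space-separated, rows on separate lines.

After step 1: ants at (1,2),(1,2),(1,4)
  1 0 0 0 0
  0 0 4 0 1
  0 0 0 0 0
  0 0 0 0 0
  0 0 0 0 0
After step 2: ants at (0,2),(0,2),(0,4)
  0 0 3 0 1
  0 0 3 0 0
  0 0 0 0 0
  0 0 0 0 0
  0 0 0 0 0
After step 3: ants at (1,2),(1,2),(1,4)
  0 0 2 0 0
  0 0 6 0 1
  0 0 0 0 0
  0 0 0 0 0
  0 0 0 0 0
After step 4: ants at (0,2),(0,2),(0,4)
  0 0 5 0 1
  0 0 5 0 0
  0 0 0 0 0
  0 0 0 0 0
  0 0 0 0 0

0 0 5 0 1
0 0 5 0 0
0 0 0 0 0
0 0 0 0 0
0 0 0 0 0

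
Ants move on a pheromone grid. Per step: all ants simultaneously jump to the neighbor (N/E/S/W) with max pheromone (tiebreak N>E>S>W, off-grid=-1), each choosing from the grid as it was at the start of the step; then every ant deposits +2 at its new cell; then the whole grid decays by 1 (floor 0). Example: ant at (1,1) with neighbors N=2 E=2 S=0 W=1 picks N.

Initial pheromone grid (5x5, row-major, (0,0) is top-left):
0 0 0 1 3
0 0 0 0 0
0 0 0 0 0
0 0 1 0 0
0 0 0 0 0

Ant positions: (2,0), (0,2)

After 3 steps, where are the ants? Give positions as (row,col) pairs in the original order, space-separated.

Step 1: ant0:(2,0)->N->(1,0) | ant1:(0,2)->E->(0,3)
  grid max=2 at (0,3)
Step 2: ant0:(1,0)->N->(0,0) | ant1:(0,3)->E->(0,4)
  grid max=3 at (0,4)
Step 3: ant0:(0,0)->E->(0,1) | ant1:(0,4)->W->(0,3)
  grid max=2 at (0,3)

(0,1) (0,3)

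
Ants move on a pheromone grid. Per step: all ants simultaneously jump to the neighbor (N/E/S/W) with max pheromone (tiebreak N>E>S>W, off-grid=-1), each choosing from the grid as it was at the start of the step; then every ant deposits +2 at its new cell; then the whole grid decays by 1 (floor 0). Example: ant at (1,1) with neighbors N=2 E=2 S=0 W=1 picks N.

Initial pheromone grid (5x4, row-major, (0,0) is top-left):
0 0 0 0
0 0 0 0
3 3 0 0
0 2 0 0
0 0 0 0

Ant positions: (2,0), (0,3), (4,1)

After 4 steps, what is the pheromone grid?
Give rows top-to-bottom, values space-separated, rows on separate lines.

After step 1: ants at (2,1),(1,3),(3,1)
  0 0 0 0
  0 0 0 1
  2 4 0 0
  0 3 0 0
  0 0 0 0
After step 2: ants at (3,1),(0,3),(2,1)
  0 0 0 1
  0 0 0 0
  1 5 0 0
  0 4 0 0
  0 0 0 0
After step 3: ants at (2,1),(1,3),(3,1)
  0 0 0 0
  0 0 0 1
  0 6 0 0
  0 5 0 0
  0 0 0 0
After step 4: ants at (3,1),(0,3),(2,1)
  0 0 0 1
  0 0 0 0
  0 7 0 0
  0 6 0 0
  0 0 0 0

0 0 0 1
0 0 0 0
0 7 0 0
0 6 0 0
0 0 0 0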